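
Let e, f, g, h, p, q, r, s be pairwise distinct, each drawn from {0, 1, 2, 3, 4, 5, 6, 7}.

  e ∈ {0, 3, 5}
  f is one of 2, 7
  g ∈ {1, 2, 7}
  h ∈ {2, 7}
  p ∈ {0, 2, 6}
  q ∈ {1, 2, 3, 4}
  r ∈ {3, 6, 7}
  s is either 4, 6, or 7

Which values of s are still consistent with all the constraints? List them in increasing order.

4, 6

The 8 variables draw from only 8 values {0, 1, 2, 3, 4, 5, 6, 7}, so each is used; only e can be 5, hence e = 5.
Among the 7 still-open variables, 0 fits only p (and all 7 values in {0, 1, 2, 3, 4, 6, 7} must be used), so p = 0.
f and h share exactly the 2 values {2, 7}; by pigeonhole those values go to them, so strike 2, 7 from g, q, r, s.
g has just one choice, so g = 1. Remove 1 from q.
No further eliminations apply; s can still be any of 4, 6.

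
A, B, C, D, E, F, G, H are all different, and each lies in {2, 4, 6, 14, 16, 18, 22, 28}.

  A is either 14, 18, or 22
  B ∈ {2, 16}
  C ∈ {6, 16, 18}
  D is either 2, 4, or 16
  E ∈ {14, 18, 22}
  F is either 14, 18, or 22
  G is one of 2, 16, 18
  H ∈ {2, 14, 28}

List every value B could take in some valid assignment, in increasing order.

2, 16

The 8 variables together cover exactly {2, 4, 6, 14, 16, 18, 22, 28} — 8 values for 8 variables — and 4 appears only in D's list, so D = 4.
Among the 7 still-open variables, 6 fits only C (and all 7 values in {2, 6, 14, 16, 18, 22, 28} must be used), so C = 6.
The 6 still-open variables together cover exactly {2, 14, 16, 18, 22, 28} — 6 values for 6 variables — and 28 appears only in H's list, so H = 28.
A, E, F share exactly the 3 values {14, 18, 22}; by pigeonhole those values go to them, so strike 14, 18, 22 from G.
No further eliminations apply; B can still be any of 2, 16.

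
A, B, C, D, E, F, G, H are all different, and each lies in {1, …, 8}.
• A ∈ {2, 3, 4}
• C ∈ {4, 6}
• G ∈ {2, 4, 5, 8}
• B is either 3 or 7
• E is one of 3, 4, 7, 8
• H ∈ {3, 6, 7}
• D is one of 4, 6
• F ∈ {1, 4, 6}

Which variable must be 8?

Among the 8 variables, 1 fits only F (and all 8 values in {1, 2, 3, 4, 5, 6, 7, 8} must be used), so F = 1.
Among the 7 still-open variables, 5 fits only G (and all 7 values in {2, 3, 4, 5, 6, 7, 8} must be used), so G = 5.
Among the 6 still-open variables, 2 fits only A (and all 6 values in {2, 3, 4, 6, 7, 8} must be used), so A = 2.
The 5 still-open variables together cover exactly {3, 4, 6, 7, 8} — 5 values for 5 variables — and 8 appears only in E's list, so E = 8.

E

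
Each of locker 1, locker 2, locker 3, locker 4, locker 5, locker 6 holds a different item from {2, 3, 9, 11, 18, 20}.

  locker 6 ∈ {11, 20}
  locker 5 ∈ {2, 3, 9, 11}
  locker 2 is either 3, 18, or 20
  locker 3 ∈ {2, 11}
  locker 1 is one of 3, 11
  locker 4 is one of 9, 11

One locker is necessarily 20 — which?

The 6 variables draw from only 6 values {2, 3, 9, 11, 18, 20}, so each is used; only locker 2 can be 18, hence locker 2 = 18.
The 5 still-open variables together cover exactly {2, 3, 9, 11, 20} — 5 values for 5 variables — and 20 appears only in locker 6's list, so locker 6 = 20.

locker 6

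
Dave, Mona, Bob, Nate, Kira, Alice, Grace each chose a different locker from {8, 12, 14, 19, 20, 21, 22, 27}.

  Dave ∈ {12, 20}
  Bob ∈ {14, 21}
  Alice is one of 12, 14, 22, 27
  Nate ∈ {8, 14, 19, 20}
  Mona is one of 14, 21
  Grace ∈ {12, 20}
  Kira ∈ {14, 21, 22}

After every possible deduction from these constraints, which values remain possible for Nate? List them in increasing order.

8, 19

The 2 variables Dave and Grace are confined to {12, 20}, which locks those values in; drop them from Nate, Alice.
Mona and Bob between them cover only {14, 21} — a naked pair. Remove those values from Nate, Kira, Alice.
Kira must be 22 (only option left). Remove 22 from Alice.
Alice must be 27 (only option left).
No further eliminations apply; Nate can still be any of 8, 19.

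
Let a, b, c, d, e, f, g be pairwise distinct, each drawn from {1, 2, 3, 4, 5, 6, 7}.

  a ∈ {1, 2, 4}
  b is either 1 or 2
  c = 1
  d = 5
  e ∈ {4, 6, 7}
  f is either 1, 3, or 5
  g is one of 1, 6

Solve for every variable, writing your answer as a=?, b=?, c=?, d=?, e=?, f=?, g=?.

a=4, b=2, c=1, d=5, e=7, f=3, g=6

c has just one choice, so c = 1. Eliminate 1 elsewhere: a, b, f, g.
d's domain is down to {5}, so d = 5. Strike 5 from f.
That leaves f = 3.
g must be 6 (only option left). Eliminate 6 elsewhere: e.
That leaves b = 2. Eliminate 2 elsewhere: a.
That leaves a = 4. Strike 4 from e.
That leaves e = 7.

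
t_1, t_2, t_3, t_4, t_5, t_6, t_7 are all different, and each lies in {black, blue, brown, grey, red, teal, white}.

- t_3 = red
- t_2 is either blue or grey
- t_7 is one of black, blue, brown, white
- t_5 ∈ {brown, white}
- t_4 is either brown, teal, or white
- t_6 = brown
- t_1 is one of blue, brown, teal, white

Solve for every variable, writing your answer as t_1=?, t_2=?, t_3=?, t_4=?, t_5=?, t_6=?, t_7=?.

t_1=blue, t_2=grey, t_3=red, t_4=teal, t_5=white, t_6=brown, t_7=black

t_3 must be red (only option left).
t_6 must be brown (only option left). Strike brown from t_1, t_4, t_5, t_7.
t_5 must be white (only option left). Eliminate white elsewhere: t_1, t_4, t_7.
t_4 has just one choice, so t_4 = teal. So t_1 can't be teal.
t_1 has just one choice, so t_1 = blue. Remove blue from t_2, t_7.
t_2 has just one choice, so t_2 = grey.
t_7 must be black (only option left).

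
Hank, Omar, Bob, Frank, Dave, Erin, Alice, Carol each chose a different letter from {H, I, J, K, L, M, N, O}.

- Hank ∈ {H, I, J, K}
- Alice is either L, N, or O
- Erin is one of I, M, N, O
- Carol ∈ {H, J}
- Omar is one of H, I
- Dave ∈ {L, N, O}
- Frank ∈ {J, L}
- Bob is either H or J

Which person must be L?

The 8 variables draw from only 8 values {H, I, J, K, L, M, N, O}, so each is used; only Hank can be K, hence Hank = K.
Among the 7 still-open variables, M fits only Erin (and all 7 values in {H, I, J, L, M, N, O} must be used), so Erin = M.
Among the 6 still-open variables, I fits only Omar (and all 6 values in {H, I, J, L, N, O} must be used), so Omar = I.
Bob and Carol between them cover only {H, J} — a naked pair. Remove those values from Frank.
So L goes to Frank.

Frank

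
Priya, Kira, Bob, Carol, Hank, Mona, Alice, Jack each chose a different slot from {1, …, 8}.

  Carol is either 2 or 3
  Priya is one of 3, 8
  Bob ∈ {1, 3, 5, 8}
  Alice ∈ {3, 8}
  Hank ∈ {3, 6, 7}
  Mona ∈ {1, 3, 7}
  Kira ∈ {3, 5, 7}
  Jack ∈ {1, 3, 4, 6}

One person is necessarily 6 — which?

Hank

The 8 variables together cover exactly {1, 2, 3, 4, 5, 6, 7, 8} — 8 values for 8 variables — and 2 appears only in Carol's list, so Carol = 2.
The 7 still-open variables together cover exactly {1, 3, 4, 5, 6, 7, 8} — 7 values for 7 variables — and 4 appears only in Jack's list, so Jack = 4.
The 6 still-open variables together cover exactly {1, 3, 5, 6, 7, 8} — 6 values for 6 variables — and 6 appears only in Hank's list, so Hank = 6.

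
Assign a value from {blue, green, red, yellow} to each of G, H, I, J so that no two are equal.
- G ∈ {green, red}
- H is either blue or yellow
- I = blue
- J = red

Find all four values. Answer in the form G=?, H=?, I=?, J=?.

G=green, H=yellow, I=blue, J=red

I must be blue (only option left). Strike blue from H.
J must be red (only option left). Remove red from G.
G has just one choice, so G = green.
H must be yellow (only option left).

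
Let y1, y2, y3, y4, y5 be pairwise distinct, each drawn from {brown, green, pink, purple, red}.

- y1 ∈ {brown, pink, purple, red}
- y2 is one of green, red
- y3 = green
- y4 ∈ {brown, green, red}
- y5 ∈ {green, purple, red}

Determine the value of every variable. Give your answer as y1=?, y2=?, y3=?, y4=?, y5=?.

y3's domain is down to {green}, so y3 = green. Remove green from y2, y4, y5.
y2 must be red (only option left). Eliminate red elsewhere: y1, y4, y5.
y4 must be brown (only option left). Strike brown from y1.
y5 must be purple (only option left). Remove purple from y1.
y1 must be pink (only option left).

y1=pink, y2=red, y3=green, y4=brown, y5=purple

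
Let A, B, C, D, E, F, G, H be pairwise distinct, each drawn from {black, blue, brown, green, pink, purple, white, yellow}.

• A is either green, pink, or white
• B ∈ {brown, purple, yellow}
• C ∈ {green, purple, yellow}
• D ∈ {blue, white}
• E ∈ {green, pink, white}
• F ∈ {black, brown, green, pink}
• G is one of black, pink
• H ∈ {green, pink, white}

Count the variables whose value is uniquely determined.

3

The 8 variables together cover exactly {black, blue, brown, green, pink, purple, white, yellow} — 8 values for 8 variables — and blue appears only in D's list, so D = blue.
A, E, H between them cover only {green, pink, white} — a naked triple. Remove those values from C, F, G.
That leaves G = black. Remove black from F.
That leaves F = brown. Strike brown from B.
Determined: D=blue, F=brown, G=black. The other variables each still have more than one consistent value. That makes 3.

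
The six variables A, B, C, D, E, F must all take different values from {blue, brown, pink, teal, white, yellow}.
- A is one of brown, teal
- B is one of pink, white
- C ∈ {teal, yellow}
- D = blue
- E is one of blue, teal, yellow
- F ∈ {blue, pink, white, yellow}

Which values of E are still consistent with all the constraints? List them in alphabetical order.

teal, yellow

D must be blue (only option left). Remove blue from E, F.
Among the 5 still-open variables, brown fits only A (and all 5 values in {brown, pink, teal, white, yellow} must be used), so A = brown.
The 2 variables C and E are confined to {teal, yellow}, which locks those values in; drop them from F.
No further eliminations apply; E can still be any of teal, yellow.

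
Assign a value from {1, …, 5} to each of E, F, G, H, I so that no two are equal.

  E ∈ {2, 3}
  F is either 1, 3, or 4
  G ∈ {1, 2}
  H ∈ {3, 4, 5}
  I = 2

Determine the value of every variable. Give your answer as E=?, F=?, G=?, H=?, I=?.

E=3, F=4, G=1, H=5, I=2

I's domain is down to {2}, so I = 2. Strike 2 from E, G.
E's domain is down to {3}, so E = 3. Eliminate 3 elsewhere: F, H.
G must be 1 (only option left). Remove 1 from F.
F has just one choice, so F = 4. So H can't be 4.
That leaves H = 5.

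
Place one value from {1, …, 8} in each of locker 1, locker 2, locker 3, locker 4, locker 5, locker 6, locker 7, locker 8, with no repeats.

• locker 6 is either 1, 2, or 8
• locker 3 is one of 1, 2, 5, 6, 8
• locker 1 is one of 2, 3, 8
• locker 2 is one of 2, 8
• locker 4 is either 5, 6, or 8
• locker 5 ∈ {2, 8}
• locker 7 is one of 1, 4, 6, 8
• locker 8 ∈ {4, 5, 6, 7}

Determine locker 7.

4

The 8 variables together cover exactly {1, 2, 3, 4, 5, 6, 7, 8} — 8 values for 8 variables — and 3 appears only in locker 1's list, so locker 1 = 3.
Among the 7 still-open variables, 7 fits only locker 8 (and all 7 values in {1, 2, 4, 5, 6, 7, 8} must be used), so locker 8 = 7.
Among the 6 still-open variables, 4 fits only locker 7 (and all 6 values in {1, 2, 4, 5, 6, 8} must be used), so locker 7 = 4.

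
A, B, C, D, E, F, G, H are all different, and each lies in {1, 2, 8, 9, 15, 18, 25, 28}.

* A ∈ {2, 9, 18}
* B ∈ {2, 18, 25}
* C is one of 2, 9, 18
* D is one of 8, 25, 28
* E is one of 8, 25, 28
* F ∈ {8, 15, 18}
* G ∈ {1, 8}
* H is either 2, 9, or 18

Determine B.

25

The 8 variables draw from only 8 values {1, 2, 8, 9, 15, 18, 25, 28}, so each is used; only G can be 1, hence G = 1.
The 7 still-open variables draw from only 7 values {2, 8, 9, 15, 18, 25, 28}, so each is used; only F can be 15, hence F = 15.
A, C, H between them cover only {2, 9, 18} — a naked triple. Remove those values from B.
So B = 25.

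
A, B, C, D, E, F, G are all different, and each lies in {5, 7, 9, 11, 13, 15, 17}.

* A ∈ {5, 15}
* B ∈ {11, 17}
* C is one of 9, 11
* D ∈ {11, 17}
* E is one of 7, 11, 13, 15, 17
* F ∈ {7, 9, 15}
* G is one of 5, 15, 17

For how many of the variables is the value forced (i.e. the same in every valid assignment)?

The 7 variables draw from only 7 values {5, 7, 9, 11, 13, 15, 17}, so each is used; only E can be 13, hence E = 13.
The 6 still-open variables draw from only 6 values {5, 7, 9, 11, 15, 17}, so each is used; only F can be 7, hence F = 7.
The 5 still-open variables together cover exactly {5, 9, 11, 15, 17} — 5 values for 5 variables — and 9 appears only in C's list, so C = 9.
B and D between them cover only {11, 17} — a naked pair. Remove those values from G.
Determined: C=9, E=13, F=7. The other variables each still have more than one consistent value. That makes 3.

3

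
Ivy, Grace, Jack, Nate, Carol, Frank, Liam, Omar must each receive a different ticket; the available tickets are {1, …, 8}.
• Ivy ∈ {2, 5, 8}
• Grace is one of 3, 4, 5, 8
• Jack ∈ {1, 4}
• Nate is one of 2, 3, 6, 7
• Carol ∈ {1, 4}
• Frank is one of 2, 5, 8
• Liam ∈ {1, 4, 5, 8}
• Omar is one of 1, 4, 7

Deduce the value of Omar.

Among the 8 variables, 6 fits only Nate (and all 8 values in {1, 2, 3, 4, 5, 6, 7, 8} must be used), so Nate = 6.
The 7 still-open variables draw from only 7 values {1, 2, 3, 4, 5, 7, 8}, so each is used; only Grace can be 3, hence Grace = 3.
The 6 still-open variables draw from only 6 values {1, 2, 4, 5, 7, 8}, so each is used; only Omar can be 7, hence Omar = 7.

7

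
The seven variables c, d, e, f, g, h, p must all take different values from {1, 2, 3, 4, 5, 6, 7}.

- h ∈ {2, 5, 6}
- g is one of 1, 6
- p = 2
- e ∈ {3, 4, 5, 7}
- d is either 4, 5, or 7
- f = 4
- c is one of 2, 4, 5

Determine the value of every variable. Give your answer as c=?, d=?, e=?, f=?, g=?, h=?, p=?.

f must be 4 (only option left). Strike 4 from c, d, e.
p's domain is down to {2}, so p = 2. Eliminate 2 elsewhere: c, h.
c has just one choice, so c = 5. Remove 5 from d, e, h.
d must be 7 (only option left). Remove 7 from e.
That leaves e = 3.
h's domain is down to {6}, so h = 6. Remove 6 from g.
That leaves g = 1.

c=5, d=7, e=3, f=4, g=1, h=6, p=2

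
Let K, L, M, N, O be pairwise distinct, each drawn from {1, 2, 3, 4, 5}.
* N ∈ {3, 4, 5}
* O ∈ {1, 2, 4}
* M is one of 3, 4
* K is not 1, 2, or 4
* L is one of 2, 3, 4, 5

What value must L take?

Among the 5 variables, 1 fits only O (and all 5 values in {1, 2, 3, 4, 5} must be used), so O = 1.
Among the 4 still-open variables, 2 fits only L (and all 4 values in {2, 3, 4, 5} must be used), so L = 2.

2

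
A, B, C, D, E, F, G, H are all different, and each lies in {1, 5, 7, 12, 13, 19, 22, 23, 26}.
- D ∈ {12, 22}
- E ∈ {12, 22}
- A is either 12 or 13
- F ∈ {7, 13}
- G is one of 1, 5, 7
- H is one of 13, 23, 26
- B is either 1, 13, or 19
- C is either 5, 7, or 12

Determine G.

1

D and E between them cover only {12, 22} — a naked pair. Remove those values from A, C.
A has just one choice, so A = 13. Eliminate 13 elsewhere: B, F, H.
F has just one choice, so F = 7. Remove 7 from C, G.
C must be 5 (only option left). Remove 5 from G.
So G = 1.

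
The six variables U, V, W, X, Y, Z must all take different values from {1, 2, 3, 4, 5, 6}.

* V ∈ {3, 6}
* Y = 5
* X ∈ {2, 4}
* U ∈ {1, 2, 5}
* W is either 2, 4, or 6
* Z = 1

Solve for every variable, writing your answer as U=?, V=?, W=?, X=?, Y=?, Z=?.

Y has just one choice, so Y = 5. So U can't be 5.
That leaves Z = 1. Remove 1 from U.
That leaves U = 2. Strike 2 from W, X.
X has just one choice, so X = 4. Remove 4 from W.
That leaves W = 6. Eliminate 6 elsewhere: V.
V's domain is down to {3}, so V = 3.

U=2, V=3, W=6, X=4, Y=5, Z=1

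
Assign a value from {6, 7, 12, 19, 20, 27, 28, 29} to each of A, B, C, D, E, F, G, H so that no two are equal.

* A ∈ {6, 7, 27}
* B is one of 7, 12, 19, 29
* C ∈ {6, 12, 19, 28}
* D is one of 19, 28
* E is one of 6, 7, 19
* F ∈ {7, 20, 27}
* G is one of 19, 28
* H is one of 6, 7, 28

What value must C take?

12

Among the 8 variables, 20 fits only F (and all 8 values in {6, 7, 12, 19, 20, 27, 28, 29} must be used), so F = 20.
The 7 still-open variables draw from only 7 values {6, 7, 12, 19, 27, 28, 29}, so each is used; only A can be 27, hence A = 27.
The 6 still-open variables draw from only 6 values {6, 7, 12, 19, 28, 29}, so each is used; only B can be 29, hence B = 29.
Among the 5 still-open variables, 12 fits only C (and all 5 values in {6, 7, 12, 19, 28} must be used), so C = 12.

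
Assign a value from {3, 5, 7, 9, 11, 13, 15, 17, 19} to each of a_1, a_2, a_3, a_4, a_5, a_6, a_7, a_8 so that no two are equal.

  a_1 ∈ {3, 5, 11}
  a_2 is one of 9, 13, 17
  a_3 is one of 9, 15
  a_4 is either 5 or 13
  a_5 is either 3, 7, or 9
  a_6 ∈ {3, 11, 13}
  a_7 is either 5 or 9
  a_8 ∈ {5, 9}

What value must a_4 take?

13

The 8 variables draw from only 8 values {3, 5, 7, 9, 11, 13, 15, 17}, so each is used; only a_5 can be 7, hence a_5 = 7.
The 7 still-open variables draw from only 7 values {3, 5, 9, 11, 13, 15, 17}, so each is used; only a_3 can be 15, hence a_3 = 15.
Among the 6 still-open variables, 17 fits only a_2 (and all 6 values in {3, 5, 9, 11, 13, 17} must be used), so a_2 = 17.
a_7 and a_8 between them cover only {5, 9} — a naked pair. Remove those values from a_1, a_4.
So a_4 = 13.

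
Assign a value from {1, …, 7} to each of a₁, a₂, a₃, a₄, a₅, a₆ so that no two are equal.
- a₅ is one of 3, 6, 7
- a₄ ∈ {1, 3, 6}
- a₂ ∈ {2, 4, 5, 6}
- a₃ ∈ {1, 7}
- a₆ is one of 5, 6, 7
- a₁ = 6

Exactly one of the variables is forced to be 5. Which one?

a₆

a₁ must be 6 (only option left). Eliminate 6 elsewhere: a₂, a₄, a₅, a₆.
a₃, a₄, a₅ between them cover only {1, 3, 7} — a naked triple. Remove those values from a₆.
So 5 goes to a₆.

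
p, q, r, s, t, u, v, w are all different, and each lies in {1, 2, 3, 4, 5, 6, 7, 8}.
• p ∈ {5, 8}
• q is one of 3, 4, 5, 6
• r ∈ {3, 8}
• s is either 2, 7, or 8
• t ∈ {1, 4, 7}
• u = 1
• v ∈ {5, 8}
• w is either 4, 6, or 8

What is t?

7

u must be 1 (only option left). So t can't be 1.
The 7 still-open variables together cover exactly {2, 3, 4, 5, 6, 7, 8} — 7 values for 7 variables — and 2 appears only in s's list, so s = 2.
The 6 still-open variables together cover exactly {3, 4, 5, 6, 7, 8} — 6 values for 6 variables — and 7 appears only in t's list, so t = 7.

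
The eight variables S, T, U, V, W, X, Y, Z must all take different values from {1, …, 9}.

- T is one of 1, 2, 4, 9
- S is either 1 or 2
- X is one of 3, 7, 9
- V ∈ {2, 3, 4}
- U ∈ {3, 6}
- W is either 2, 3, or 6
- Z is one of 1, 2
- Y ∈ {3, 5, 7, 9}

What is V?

Among the 8 variables, 5 fits only Y (and all 8 values in {1, 2, 3, 4, 5, 6, 7, 9} must be used), so Y = 5.
Among the 7 still-open variables, 7 fits only X (and all 7 values in {1, 2, 3, 4, 6, 7, 9} must be used), so X = 7.
The 6 still-open variables together cover exactly {1, 2, 3, 4, 6, 9} — 6 values for 6 variables — and 9 appears only in T's list, so T = 9.
Among the 5 still-open variables, 4 fits only V (and all 5 values in {1, 2, 3, 4, 6} must be used), so V = 4.

4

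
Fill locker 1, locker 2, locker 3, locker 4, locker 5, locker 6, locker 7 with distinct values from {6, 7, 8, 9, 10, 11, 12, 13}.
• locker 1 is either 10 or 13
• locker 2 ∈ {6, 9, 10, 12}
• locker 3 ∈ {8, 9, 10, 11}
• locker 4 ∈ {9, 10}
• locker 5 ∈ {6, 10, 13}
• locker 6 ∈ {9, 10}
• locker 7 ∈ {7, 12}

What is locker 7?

The 2 variables locker 4 and locker 6 are confined to {9, 10}, which locks those values in; drop them from locker 1, locker 2, locker 3, locker 5.
locker 1's domain is down to {13}, so locker 1 = 13. So locker 5 can't be 13.
locker 5's domain is down to {6}, so locker 5 = 6. Remove 6 from locker 2.
locker 2 must be 12 (only option left). Remove 12 from locker 7.
So locker 7 = 7.

7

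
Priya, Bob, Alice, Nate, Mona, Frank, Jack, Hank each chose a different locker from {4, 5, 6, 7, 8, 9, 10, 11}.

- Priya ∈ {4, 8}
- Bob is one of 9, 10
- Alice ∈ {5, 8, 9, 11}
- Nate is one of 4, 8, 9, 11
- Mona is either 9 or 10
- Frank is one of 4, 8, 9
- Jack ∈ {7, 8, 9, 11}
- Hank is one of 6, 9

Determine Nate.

Among the 8 variables, 5 fits only Alice (and all 8 values in {4, 5, 6, 7, 8, 9, 10, 11} must be used), so Alice = 5.
The 7 still-open variables together cover exactly {4, 6, 7, 8, 9, 10, 11} — 7 values for 7 variables — and 6 appears only in Hank's list, so Hank = 6.
The 6 still-open variables draw from only 6 values {4, 7, 8, 9, 10, 11}, so each is used; only Jack can be 7, hence Jack = 7.
The 5 still-open variables together cover exactly {4, 8, 9, 10, 11} — 5 values for 5 variables — and 11 appears only in Nate's list, so Nate = 11.

11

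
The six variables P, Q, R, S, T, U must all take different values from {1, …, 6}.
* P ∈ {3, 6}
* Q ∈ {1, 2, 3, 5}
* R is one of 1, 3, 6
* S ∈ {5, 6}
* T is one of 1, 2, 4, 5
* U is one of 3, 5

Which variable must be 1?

Among the 6 variables, 4 fits only T (and all 6 values in {1, 2, 3, 4, 5, 6} must be used), so T = 4.
Among the 5 still-open variables, 2 fits only Q (and all 5 values in {1, 2, 3, 5, 6} must be used), so Q = 2.
The 4 still-open variables together cover exactly {1, 3, 5, 6} — 4 values for 4 variables — and 1 appears only in R's list, so R = 1.

R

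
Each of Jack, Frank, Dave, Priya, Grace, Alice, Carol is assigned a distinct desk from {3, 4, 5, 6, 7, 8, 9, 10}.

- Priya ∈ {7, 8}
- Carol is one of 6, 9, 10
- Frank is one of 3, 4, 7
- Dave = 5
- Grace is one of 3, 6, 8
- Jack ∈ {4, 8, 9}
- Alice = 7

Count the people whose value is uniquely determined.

3

Dave's domain is down to {5}, so Dave = 5.
That leaves Alice = 7. Strike 7 from Frank, Priya.
That leaves Priya = 8. Strike 8 from Jack, Grace.
Determined: Dave=5, Priya=8, Alice=7. The other people each still have more than one consistent value. That makes 3.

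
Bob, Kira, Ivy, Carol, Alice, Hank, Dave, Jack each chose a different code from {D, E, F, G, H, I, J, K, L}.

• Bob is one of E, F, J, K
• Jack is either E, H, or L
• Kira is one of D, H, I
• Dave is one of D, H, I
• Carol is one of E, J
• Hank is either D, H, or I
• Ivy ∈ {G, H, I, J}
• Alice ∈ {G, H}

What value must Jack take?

Kira, Hank, Dave between them cover only {D, H, I} — a naked triple. Remove those values from Ivy, Alice, Jack.
Alice must be G (only option left). Remove G from Ivy.
Ivy's domain is down to {J}, so Ivy = J. So Bob, Carol can't be J.
Carol must be E (only option left). So Bob, Jack can't be E.
So Jack = L.

L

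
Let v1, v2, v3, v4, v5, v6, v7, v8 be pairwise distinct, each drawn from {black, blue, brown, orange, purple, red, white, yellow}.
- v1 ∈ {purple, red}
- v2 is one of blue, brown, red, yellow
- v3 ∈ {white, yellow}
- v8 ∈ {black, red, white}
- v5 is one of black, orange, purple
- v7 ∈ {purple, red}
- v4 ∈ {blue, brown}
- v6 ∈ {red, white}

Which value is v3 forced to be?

yellow

The 8 variables together cover exactly {black, blue, brown, orange, purple, red, white, yellow} — 8 values for 8 variables — and orange appears only in v5's list, so v5 = orange.
Among the 7 still-open variables, black fits only v8 (and all 7 values in {black, blue, brown, purple, red, white, yellow} must be used), so v8 = black.
The 2 variables v1 and v7 are confined to {purple, red}, which locks those values in; drop them from v2, v6.
That leaves v6 = white. So v3 can't be white.
So v3 = yellow.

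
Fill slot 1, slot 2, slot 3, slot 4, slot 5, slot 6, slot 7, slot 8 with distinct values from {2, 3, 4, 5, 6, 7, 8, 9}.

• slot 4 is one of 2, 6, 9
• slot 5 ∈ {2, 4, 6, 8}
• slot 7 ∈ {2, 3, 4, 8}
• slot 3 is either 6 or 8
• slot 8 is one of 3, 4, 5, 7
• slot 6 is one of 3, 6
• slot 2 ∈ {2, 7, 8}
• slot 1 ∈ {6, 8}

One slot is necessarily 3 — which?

The 8 variables draw from only 8 values {2, 3, 4, 5, 6, 7, 8, 9}, so each is used; only slot 8 can be 5, hence slot 8 = 5.
The 7 still-open variables together cover exactly {2, 3, 4, 6, 7, 8, 9} — 7 values for 7 variables — and 7 appears only in slot 2's list, so slot 2 = 7.
Among the 6 still-open variables, 9 fits only slot 4 (and all 6 values in {2, 3, 4, 6, 8, 9} must be used), so slot 4 = 9.
slot 1 and slot 3 share exactly the 2 values {6, 8}; by pigeonhole those values go to them, so strike 6, 8 from slot 5, slot 6, slot 7.

slot 6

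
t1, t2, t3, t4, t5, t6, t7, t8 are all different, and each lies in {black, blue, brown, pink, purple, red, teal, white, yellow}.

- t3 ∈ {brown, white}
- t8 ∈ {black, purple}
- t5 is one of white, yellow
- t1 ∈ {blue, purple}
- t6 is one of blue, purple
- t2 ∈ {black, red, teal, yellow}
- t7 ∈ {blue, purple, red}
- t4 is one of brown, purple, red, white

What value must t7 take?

red

The 8 variables together cover exactly {black, blue, brown, purple, red, teal, white, yellow} — 8 values for 8 variables — and teal appears only in t2's list, so t2 = teal.
The 7 still-open variables draw from only 7 values {black, blue, brown, purple, red, white, yellow}, so each is used; only t8 can be black, hence t8 = black.
Among the 6 still-open variables, yellow fits only t5 (and all 6 values in {blue, brown, purple, red, white, yellow} must be used), so t5 = yellow.
t1 and t6 share exactly the 2 values {blue, purple}; by pigeonhole those values go to them, so strike blue, purple from t4, t7.
So t7 = red.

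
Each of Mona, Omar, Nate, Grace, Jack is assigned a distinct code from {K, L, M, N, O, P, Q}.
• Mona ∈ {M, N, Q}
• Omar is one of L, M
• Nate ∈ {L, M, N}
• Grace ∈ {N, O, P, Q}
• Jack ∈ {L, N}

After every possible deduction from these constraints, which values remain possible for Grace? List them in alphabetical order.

The 3 variables Omar, Nate, Jack are confined to {L, M, N}, which locks those values in; drop them from Mona, Grace.
Mona must be Q (only option left). Eliminate Q elsewhere: Grace.
No further eliminations apply; Grace can still be any of O, P.

O, P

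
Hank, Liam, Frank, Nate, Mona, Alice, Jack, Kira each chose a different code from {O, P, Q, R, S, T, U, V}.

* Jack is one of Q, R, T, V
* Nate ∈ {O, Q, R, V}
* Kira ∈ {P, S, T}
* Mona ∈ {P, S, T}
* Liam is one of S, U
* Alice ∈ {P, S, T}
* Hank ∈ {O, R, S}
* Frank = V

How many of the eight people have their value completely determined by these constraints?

2

Frank must be V (only option left). Strike V from Nate, Jack.
Among the 7 still-open variables, U fits only Liam (and all 7 values in {O, P, Q, R, S, T, U} must be used), so Liam = U.
Mona, Alice, Kira between them cover only {P, S, T} — a naked triple. Remove those values from Hank, Jack.
Determined: Liam=U, Frank=V. The other people each still have more than one consistent value. That makes 2.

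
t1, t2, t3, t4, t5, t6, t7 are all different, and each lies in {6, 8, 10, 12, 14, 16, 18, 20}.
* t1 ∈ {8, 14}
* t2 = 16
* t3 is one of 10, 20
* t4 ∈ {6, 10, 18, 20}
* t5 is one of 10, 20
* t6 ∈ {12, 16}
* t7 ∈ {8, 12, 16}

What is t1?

t2 has just one choice, so t2 = 16. Eliminate 16 elsewhere: t6, t7.
t6's domain is down to {12}, so t6 = 12. So t7 can't be 12.
t7's domain is down to {8}, so t7 = 8. Strike 8 from t1.
So t1 = 14.

14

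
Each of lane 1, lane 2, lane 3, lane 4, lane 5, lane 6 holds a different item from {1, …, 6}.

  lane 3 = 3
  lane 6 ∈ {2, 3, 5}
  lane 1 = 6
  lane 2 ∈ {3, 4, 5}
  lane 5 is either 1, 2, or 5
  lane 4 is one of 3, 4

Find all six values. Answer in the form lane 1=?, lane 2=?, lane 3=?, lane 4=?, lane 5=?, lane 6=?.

lane 1 must be 6 (only option left).
That leaves lane 3 = 3. Strike 3 from lane 2, lane 4, lane 6.
lane 4 must be 4 (only option left). So lane 2 can't be 4.
lane 2 has just one choice, so lane 2 = 5. Strike 5 from lane 5, lane 6.
lane 6 has just one choice, so lane 6 = 2. Eliminate 2 elsewhere: lane 5.
lane 5's domain is down to {1}, so lane 5 = 1.

lane 1=6, lane 2=5, lane 3=3, lane 4=4, lane 5=1, lane 6=2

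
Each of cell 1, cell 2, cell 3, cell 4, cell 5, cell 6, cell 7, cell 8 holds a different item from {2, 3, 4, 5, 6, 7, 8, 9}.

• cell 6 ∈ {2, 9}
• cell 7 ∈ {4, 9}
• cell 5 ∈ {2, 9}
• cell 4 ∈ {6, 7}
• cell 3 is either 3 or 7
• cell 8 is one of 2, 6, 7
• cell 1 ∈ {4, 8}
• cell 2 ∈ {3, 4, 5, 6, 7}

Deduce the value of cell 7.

4

Among the 8 variables, 5 fits only cell 2 (and all 8 values in {2, 3, 4, 5, 6, 7, 8, 9} must be used), so cell 2 = 5.
Among the 7 still-open variables, 3 fits only cell 3 (and all 7 values in {2, 3, 4, 6, 7, 8, 9} must be used), so cell 3 = 3.
The 6 still-open variables together cover exactly {2, 4, 6, 7, 8, 9} — 6 values for 6 variables — and 8 appears only in cell 1's list, so cell 1 = 8.
The 5 still-open variables together cover exactly {2, 4, 6, 7, 9} — 5 values for 5 variables — and 4 appears only in cell 7's list, so cell 7 = 4.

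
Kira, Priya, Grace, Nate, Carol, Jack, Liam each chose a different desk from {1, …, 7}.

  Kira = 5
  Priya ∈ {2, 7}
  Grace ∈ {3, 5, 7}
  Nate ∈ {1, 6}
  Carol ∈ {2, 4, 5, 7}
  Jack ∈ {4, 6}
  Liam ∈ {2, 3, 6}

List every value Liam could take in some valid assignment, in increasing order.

Kira's domain is down to {5}, so Kira = 5. Remove 5 from Grace, Carol.
Among the 6 still-open variables, 1 fits only Nate (and all 6 values in {1, 2, 3, 4, 6, 7} must be used), so Nate = 1.
No further eliminations apply; Liam can still be any of 2, 3, 6.

2, 3, 6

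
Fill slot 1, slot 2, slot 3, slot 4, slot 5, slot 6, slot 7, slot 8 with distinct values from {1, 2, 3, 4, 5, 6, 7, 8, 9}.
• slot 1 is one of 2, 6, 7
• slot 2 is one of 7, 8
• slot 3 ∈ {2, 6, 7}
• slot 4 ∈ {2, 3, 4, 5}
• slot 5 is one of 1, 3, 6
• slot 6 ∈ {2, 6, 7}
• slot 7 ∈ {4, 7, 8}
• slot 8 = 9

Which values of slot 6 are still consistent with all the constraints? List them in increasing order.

slot 8's domain is down to {9}, so slot 8 = 9.
The 3 variables slot 1, slot 3, slot 6 are confined to {2, 6, 7}, which locks those values in; drop them from slot 2, slot 4, slot 5, slot 7.
slot 2 must be 8 (only option left). Remove 8 from slot 7.
That leaves slot 7 = 4. Remove 4 from slot 4.
No further eliminations apply; slot 6 can still be any of 2, 6, 7.

2, 6, 7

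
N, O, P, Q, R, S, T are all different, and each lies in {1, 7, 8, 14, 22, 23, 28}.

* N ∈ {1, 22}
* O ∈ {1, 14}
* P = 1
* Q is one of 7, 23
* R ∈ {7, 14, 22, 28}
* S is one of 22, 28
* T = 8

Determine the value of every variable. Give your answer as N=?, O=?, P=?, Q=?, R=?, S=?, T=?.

N=22, O=14, P=1, Q=23, R=7, S=28, T=8

P's domain is down to {1}, so P = 1. So N, O can't be 1.
T's domain is down to {8}, so T = 8.
N has just one choice, so N = 22. So R, S can't be 22.
O has just one choice, so O = 14. Strike 14 from R.
S's domain is down to {28}, so S = 28. Remove 28 from R.
R has just one choice, so R = 7. Remove 7 from Q.
That leaves Q = 23.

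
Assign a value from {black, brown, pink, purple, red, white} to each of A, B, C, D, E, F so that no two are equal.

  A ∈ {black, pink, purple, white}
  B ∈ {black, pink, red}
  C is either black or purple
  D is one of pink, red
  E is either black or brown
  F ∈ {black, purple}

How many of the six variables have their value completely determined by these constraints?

The 6 variables together cover exactly {black, brown, pink, purple, red, white} — 6 values for 6 variables — and brown appears only in E's list, so E = brown.
The 5 still-open variables draw from only 5 values {black, pink, purple, red, white}, so each is used; only A can be white, hence A = white.
C and F share exactly the 2 values {black, purple}; by pigeonhole those values go to them, so strike black, purple from B.
Determined: A=white, E=brown. The other variables each still have more than one consistent value. That makes 2.

2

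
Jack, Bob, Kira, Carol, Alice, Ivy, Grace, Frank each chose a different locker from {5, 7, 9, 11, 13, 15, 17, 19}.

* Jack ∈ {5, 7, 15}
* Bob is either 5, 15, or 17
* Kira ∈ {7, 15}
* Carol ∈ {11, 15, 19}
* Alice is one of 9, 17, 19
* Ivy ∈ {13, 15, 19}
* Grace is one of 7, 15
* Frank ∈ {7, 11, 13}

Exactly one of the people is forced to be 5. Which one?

Among the 8 variables, 9 fits only Alice (and all 8 values in {5, 7, 9, 11, 13, 15, 17, 19} must be used), so Alice = 9.
The 7 still-open variables draw from only 7 values {5, 7, 11, 13, 15, 17, 19}, so each is used; only Bob can be 17, hence Bob = 17.
The 6 still-open variables together cover exactly {5, 7, 11, 13, 15, 19} — 6 values for 6 variables — and 5 appears only in Jack's list, so Jack = 5.

Jack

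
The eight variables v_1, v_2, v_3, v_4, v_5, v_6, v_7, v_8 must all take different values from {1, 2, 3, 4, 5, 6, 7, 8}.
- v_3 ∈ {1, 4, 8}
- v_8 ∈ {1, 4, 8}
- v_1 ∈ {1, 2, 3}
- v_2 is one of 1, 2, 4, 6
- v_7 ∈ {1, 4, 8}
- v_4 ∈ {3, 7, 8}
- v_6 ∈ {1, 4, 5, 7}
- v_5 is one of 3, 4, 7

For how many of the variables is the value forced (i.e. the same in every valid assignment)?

3

Among the 8 variables, 5 fits only v_6 (and all 8 values in {1, 2, 3, 4, 5, 6, 7, 8} must be used), so v_6 = 5.
Among the 7 still-open variables, 6 fits only v_2 (and all 7 values in {1, 2, 3, 4, 6, 7, 8} must be used), so v_2 = 6.
The 6 still-open variables together cover exactly {1, 2, 3, 4, 7, 8} — 6 values for 6 variables — and 2 appears only in v_1's list, so v_1 = 2.
The 3 variables v_3, v_7, v_8 are confined to {1, 4, 8}, which locks those values in; drop them from v_4, v_5.
Determined: v_1=2, v_2=6, v_6=5. The other variables each still have more than one consistent value. That makes 3.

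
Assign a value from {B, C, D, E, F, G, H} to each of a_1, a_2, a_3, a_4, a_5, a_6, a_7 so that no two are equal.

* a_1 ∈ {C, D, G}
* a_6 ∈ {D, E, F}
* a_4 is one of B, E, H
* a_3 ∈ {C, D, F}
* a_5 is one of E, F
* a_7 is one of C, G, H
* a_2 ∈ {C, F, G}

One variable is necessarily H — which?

The 7 variables together cover exactly {B, C, D, E, F, G, H} — 7 values for 7 variables — and B appears only in a_4's list, so a_4 = B.
The 6 still-open variables together cover exactly {C, D, E, F, G, H} — 6 values for 6 variables — and H appears only in a_7's list, so a_7 = H.

a_7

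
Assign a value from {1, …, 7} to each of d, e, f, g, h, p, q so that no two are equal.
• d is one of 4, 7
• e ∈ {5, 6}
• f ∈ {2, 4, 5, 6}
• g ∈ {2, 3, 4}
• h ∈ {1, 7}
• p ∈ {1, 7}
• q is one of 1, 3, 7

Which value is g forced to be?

2

h and p between them cover only {1, 7} — a naked pair. Remove those values from d, q.
d must be 4 (only option left). Strike 4 from f, g.
q's domain is down to {3}, so q = 3. Remove 3 from g.
So g = 2.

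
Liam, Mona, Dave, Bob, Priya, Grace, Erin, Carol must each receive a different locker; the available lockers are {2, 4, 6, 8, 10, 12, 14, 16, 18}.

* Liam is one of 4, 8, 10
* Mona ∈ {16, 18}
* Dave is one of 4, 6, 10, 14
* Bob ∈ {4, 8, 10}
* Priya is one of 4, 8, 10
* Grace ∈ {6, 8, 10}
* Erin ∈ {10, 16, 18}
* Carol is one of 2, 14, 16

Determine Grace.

6

Among the 8 variables, 2 fits only Carol (and all 8 values in {2, 4, 6, 8, 10, 14, 16, 18} must be used), so Carol = 2.
The 7 still-open variables together cover exactly {4, 6, 8, 10, 14, 16, 18} — 7 values for 7 variables — and 14 appears only in Dave's list, so Dave = 14.
The 6 still-open variables draw from only 6 values {4, 6, 8, 10, 16, 18}, so each is used; only Grace can be 6, hence Grace = 6.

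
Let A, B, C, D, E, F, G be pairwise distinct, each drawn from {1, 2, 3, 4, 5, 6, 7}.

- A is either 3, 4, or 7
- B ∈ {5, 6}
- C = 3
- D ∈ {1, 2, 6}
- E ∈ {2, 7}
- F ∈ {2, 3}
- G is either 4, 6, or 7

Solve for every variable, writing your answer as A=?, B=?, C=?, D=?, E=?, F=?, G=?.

C must be 3 (only option left). Strike 3 from A, F.
F has just one choice, so F = 2. Remove 2 from D, E.
E's domain is down to {7}, so E = 7. Remove 7 from A, G.
A's domain is down to {4}, so A = 4. Eliminate 4 elsewhere: G.
G must be 6 (only option left). So B, D can't be 6.
B must be 5 (only option left).
D's domain is down to {1}, so D = 1.

A=4, B=5, C=3, D=1, E=7, F=2, G=6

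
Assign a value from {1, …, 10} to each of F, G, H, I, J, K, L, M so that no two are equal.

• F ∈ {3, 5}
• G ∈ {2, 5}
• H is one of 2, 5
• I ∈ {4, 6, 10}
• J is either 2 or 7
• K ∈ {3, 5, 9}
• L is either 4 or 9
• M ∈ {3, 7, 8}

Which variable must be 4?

G and H between them cover only {2, 5} — a naked pair. Remove those values from F, J, K.
That leaves F = 3. Eliminate 3 elsewhere: K, M.
J must be 7 (only option left). Remove 7 from M.
That leaves K = 9. So L can't be 9.
So 4 goes to L.

L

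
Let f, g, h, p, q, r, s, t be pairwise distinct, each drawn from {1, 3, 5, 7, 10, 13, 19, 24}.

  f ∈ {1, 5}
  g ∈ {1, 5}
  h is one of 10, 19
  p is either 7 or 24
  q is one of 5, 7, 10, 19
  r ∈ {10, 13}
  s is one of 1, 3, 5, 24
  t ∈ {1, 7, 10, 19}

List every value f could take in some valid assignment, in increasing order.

Among the 8 variables, 3 fits only s (and all 8 values in {1, 3, 5, 7, 10, 13, 19, 24} must be used), so s = 3.
Among the 7 still-open variables, 13 fits only r (and all 7 values in {1, 5, 7, 10, 13, 19, 24} must be used), so r = 13.
The 6 still-open variables draw from only 6 values {1, 5, 7, 10, 19, 24}, so each is used; only p can be 24, hence p = 24.
f and g between them cover only {1, 5} — a naked pair. Remove those values from q, t.
No further eliminations apply; f can still be any of 1, 5.

1, 5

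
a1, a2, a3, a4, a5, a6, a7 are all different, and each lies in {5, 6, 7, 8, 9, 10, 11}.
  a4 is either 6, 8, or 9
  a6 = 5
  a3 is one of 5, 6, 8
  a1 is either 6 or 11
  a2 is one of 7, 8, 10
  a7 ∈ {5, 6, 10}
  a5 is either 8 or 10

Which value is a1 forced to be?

a6's domain is down to {5}, so a6 = 5. So a3, a7 can't be 5.
The 6 still-open variables draw from only 6 values {6, 7, 8, 9, 10, 11}, so each is used; only a2 can be 7, hence a2 = 7.
Among the 5 still-open variables, 9 fits only a4 (and all 5 values in {6, 8, 9, 10, 11} must be used), so a4 = 9.
Among the 4 still-open variables, 11 fits only a1 (and all 4 values in {6, 8, 10, 11} must be used), so a1 = 11.

11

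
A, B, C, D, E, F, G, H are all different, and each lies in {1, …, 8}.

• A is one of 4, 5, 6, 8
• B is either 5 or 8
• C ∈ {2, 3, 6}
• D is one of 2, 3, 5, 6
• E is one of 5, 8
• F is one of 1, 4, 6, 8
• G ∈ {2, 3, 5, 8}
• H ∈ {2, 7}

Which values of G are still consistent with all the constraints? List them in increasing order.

2, 3

The 8 variables draw from only 8 values {1, 2, 3, 4, 5, 6, 7, 8}, so each is used; only F can be 1, hence F = 1.
Among the 7 still-open variables, 4 fits only A (and all 7 values in {2, 3, 4, 5, 6, 7, 8} must be used), so A = 4.
Among the 6 still-open variables, 7 fits only H (and all 6 values in {2, 3, 5, 6, 7, 8} must be used), so H = 7.
The 2 variables B and E are confined to {5, 8}, which locks those values in; drop them from D, G.
No further eliminations apply; G can still be any of 2, 3.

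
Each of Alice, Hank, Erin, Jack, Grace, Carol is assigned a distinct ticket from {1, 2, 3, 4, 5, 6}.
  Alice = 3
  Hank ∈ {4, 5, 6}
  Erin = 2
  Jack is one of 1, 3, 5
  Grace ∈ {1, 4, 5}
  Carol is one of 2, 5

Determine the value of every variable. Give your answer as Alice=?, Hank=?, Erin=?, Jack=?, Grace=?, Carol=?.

Alice=3, Hank=6, Erin=2, Jack=1, Grace=4, Carol=5

Alice must be 3 (only option left). Remove 3 from Jack.
Erin has just one choice, so Erin = 2. So Carol can't be 2.
Carol's domain is down to {5}, so Carol = 5. Remove 5 from Hank, Jack, Grace.
Jack must be 1 (only option left). So Grace can't be 1.
Grace must be 4 (only option left). Eliminate 4 elsewhere: Hank.
That leaves Hank = 6.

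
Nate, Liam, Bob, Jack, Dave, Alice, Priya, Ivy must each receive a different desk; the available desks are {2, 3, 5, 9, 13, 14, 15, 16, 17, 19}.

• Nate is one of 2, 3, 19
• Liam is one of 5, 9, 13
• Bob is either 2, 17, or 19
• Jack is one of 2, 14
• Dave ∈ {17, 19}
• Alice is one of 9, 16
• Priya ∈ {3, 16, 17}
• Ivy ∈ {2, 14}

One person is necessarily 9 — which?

Jack and Ivy share exactly the 2 values {2, 14}; by pigeonhole those values go to them, so strike 2, 14 from Nate, Bob.
Bob and Dave between them cover only {17, 19} — a naked pair. Remove those values from Nate, Priya.
Nate has just one choice, so Nate = 3. So Priya can't be 3.
Priya's domain is down to {16}, so Priya = 16. Strike 16 from Alice.
So 9 goes to Alice.

Alice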